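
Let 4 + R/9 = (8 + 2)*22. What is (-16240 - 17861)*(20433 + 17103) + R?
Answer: -1280013192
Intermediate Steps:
R = 1944 (R = -36 + 9*((8 + 2)*22) = -36 + 9*(10*22) = -36 + 9*220 = -36 + 1980 = 1944)
(-16240 - 17861)*(20433 + 17103) + R = (-16240 - 17861)*(20433 + 17103) + 1944 = -34101*37536 + 1944 = -1280015136 + 1944 = -1280013192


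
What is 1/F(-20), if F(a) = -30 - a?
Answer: -⅒ ≈ -0.10000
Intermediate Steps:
1/F(-20) = 1/(-30 - 1*(-20)) = 1/(-30 + 20) = 1/(-10) = -⅒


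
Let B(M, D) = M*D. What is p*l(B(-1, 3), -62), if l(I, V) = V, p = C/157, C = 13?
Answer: -806/157 ≈ -5.1338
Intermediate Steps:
B(M, D) = D*M
p = 13/157 ≈ 0.082803
p*l(B(-1, 3), -62) = (13/157)*(-62) = -806/157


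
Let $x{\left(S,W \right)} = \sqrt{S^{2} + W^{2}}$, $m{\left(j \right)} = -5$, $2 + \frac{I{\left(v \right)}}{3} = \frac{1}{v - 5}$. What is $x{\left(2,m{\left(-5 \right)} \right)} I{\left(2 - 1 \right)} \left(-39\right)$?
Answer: $\frac{1053 \sqrt{29}}{4} \approx 1417.6$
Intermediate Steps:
$I{\left(v \right)} = -6 + \frac{3}{-5 + v}$ ($I{\left(v \right)} = -6 + \frac{3}{v - 5} = -6 + \frac{3}{-5 + v}$)
$x{\left(2,m{\left(-5 \right)} \right)} I{\left(2 - 1 \right)} \left(-39\right) = \sqrt{2^{2} + \left(-5\right)^{2}} \frac{3 \left(11 - 2 \left(2 - 1\right)\right)}{-5 + \left(2 - 1\right)} \left(-39\right) = \sqrt{4 + 25} \frac{3 \left(11 - 2 \left(2 - 1\right)\right)}{-5 + \left(2 - 1\right)} \left(-39\right) = \sqrt{29} \frac{3 \left(11 - 2\right)}{-5 + 1} \left(-39\right) = \sqrt{29} \frac{3 \left(11 - 2\right)}{-4} \left(-39\right) = \sqrt{29} \cdot 3 \left(- \frac{1}{4}\right) 9 \left(-39\right) = \sqrt{29} \left(- \frac{27}{4}\right) \left(-39\right) = - \frac{27 \sqrt{29}}{4} \left(-39\right) = \frac{1053 \sqrt{29}}{4}$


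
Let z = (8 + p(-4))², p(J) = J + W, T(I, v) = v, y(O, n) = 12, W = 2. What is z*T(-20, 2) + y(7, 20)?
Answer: 84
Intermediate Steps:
p(J) = 2 + J (p(J) = J + 2 = 2 + J)
z = 36 (z = (8 + (2 - 4))² = (8 - 2)² = 6² = 36)
z*T(-20, 2) + y(7, 20) = 36*2 + 12 = 72 + 12 = 84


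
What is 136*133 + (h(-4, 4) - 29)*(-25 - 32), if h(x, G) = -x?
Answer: 19513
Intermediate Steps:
136*133 + (h(-4, 4) - 29)*(-25 - 32) = 136*133 + (-1*(-4) - 29)*(-25 - 32) = 18088 + (4 - 29)*(-57) = 18088 - 25*(-57) = 18088 + 1425 = 19513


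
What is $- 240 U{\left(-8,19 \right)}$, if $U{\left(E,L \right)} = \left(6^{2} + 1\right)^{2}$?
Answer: $-328560$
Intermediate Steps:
$U{\left(E,L \right)} = 1369$ ($U{\left(E,L \right)} = \left(36 + 1\right)^{2} = 37^{2} = 1369$)
$- 240 U{\left(-8,19 \right)} = \left(-240\right) 1369 = -328560$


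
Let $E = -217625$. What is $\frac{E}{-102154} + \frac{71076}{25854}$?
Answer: $\frac{2147862409}{440181586} \approx 4.8795$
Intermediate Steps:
$\frac{E}{-102154} + \frac{71076}{25854} = - \frac{217625}{-102154} + \frac{71076}{25854} = \left(-217625\right) \left(- \frac{1}{102154}\right) + 71076 \cdot \frac{1}{25854} = \frac{217625}{102154} + \frac{11846}{4309} = \frac{2147862409}{440181586}$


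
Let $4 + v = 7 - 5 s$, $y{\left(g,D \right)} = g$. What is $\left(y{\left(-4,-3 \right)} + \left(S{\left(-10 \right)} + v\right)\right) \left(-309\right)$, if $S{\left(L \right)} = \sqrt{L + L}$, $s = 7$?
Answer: $11124 - 618 i \sqrt{5} \approx 11124.0 - 1381.9 i$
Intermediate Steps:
$v = -32$ ($v = -4 + \left(7 - 35\right) = -4 - 28 = -32$)
$S{\left(L \right)} = \sqrt{2} \sqrt{L}$ ($S{\left(L \right)} = \sqrt{2 L} = \sqrt{2} \sqrt{L}$)
$\left(y{\left(-4,-3 \right)} + \left(S{\left(-10 \right)} + v\right)\right) \left(-309\right) = \left(-4 - \left(32 - \sqrt{2} \sqrt{-10}\right)\right) \left(-309\right) = \left(-4 - \left(32 - \sqrt{2} i \sqrt{10}\right)\right) \left(-309\right) = \left(-4 - \left(32 - 2 i \sqrt{5}\right)\right) \left(-309\right) = \left(-36 + 2 i \sqrt{5}\right) \left(-309\right) = 11124 - 618 i \sqrt{5}$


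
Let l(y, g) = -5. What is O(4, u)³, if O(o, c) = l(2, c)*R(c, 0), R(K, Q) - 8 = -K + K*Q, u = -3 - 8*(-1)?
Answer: -3375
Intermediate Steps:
u = 5 (u = -3 - 2*(-4) = -3 + 8 = 5)
R(K, Q) = 8 - K + K*Q (R(K, Q) = 8 + (-K + K*Q) = 8 - K + K*Q)
O(o, c) = -40 + 5*c (O(o, c) = -5*(8 - c + c*0) = -5*(8 - c + 0) = -5*(8 - c) = -40 + 5*c)
O(4, u)³ = (-40 + 5*5)³ = (-40 + 25)³ = (-15)³ = -3375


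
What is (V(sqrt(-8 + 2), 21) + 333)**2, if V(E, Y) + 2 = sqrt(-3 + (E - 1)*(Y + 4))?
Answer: (331 + sqrt(-28 + 25*I*sqrt(6)))**2 ≈ 1.1247e+5 + 4631.8*I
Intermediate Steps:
V(E, Y) = -2 + sqrt(-3 + (-1 + E)*(4 + Y)) (V(E, Y) = -2 + sqrt(-3 + (E - 1)*(Y + 4)) = -2 + sqrt(-3 + (-1 + E)*(4 + Y)))
(V(sqrt(-8 + 2), 21) + 333)**2 = ((-2 + sqrt(-7 - 1*21 + 4*sqrt(-8 + 2) + sqrt(-8 + 2)*21)) + 333)**2 = ((-2 + sqrt(-7 - 21 + 4*sqrt(-6) + sqrt(-6)*21)) + 333)**2 = ((-2 + sqrt(-7 - 21 + 4*(I*sqrt(6)) + (I*sqrt(6))*21)) + 333)**2 = ((-2 + sqrt(-7 - 21 + 4*I*sqrt(6) + 21*I*sqrt(6))) + 333)**2 = ((-2 + sqrt(-28 + 25*I*sqrt(6))) + 333)**2 = (331 + sqrt(-28 + 25*I*sqrt(6)))**2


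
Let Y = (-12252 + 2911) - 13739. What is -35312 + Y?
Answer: -58392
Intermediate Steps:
Y = -23080 (Y = -9341 - 13739 = -23080)
-35312 + Y = -35312 - 23080 = -58392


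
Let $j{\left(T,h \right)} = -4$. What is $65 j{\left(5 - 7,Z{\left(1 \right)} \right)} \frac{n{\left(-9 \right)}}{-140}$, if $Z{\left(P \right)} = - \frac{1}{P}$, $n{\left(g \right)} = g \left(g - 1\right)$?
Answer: $\frac{1170}{7} \approx 167.14$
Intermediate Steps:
$n{\left(g \right)} = g \left(-1 + g\right)$
$65 j{\left(5 - 7,Z{\left(1 \right)} \right)} \frac{n{\left(-9 \right)}}{-140} = 65 \left(-4\right) \frac{\left(-9\right) \left(-1 - 9\right)}{-140} = - 260 \left(-9\right) \left(-10\right) \left(- \frac{1}{140}\right) = - 260 \cdot 90 \left(- \frac{1}{140}\right) = \left(-260\right) \left(- \frac{9}{14}\right) = \frac{1170}{7}$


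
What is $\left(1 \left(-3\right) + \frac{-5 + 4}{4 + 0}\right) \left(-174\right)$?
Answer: $\frac{1131}{2} \approx 565.5$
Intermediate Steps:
$\left(1 \left(-3\right) + \frac{-5 + 4}{4 + 0}\right) \left(-174\right) = \left(-3 - \frac{1}{4}\right) \left(-174\right) = \left(- \frac{13}{4}\right) \left(-174\right) = \frac{1131}{2}$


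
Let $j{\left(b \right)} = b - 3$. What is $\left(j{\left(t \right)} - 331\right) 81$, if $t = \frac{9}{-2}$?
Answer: $- \frac{54837}{2} \approx -27419.0$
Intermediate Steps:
$t = - \frac{9}{2}$ ($t = 9 \left(- \frac{1}{2}\right) = - \frac{9}{2} \approx -4.5$)
$j{\left(b \right)} = -3 + b$
$\left(j{\left(t \right)} - 331\right) 81 = \left(\left(-3 - \frac{9}{2}\right) - 331\right) 81 = \left(- \frac{15}{2} - 331\right) 81 = \left(- \frac{677}{2}\right) 81 = - \frac{54837}{2}$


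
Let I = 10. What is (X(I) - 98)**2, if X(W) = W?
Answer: 7744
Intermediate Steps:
(X(I) - 98)**2 = (10 - 98)**2 = (-88)**2 = 7744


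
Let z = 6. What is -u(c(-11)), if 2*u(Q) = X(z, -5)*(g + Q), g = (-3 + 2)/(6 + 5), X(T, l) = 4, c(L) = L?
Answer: 244/11 ≈ 22.182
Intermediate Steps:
g = -1/11 ≈ -0.090909
u(Q) = -2/11 + 2*Q (u(Q) = (4*(-1/11 + Q))/2 = (-4/11 + 4*Q)/2 = -2/11 + 2*Q)
-u(c(-11)) = -(-2/11 + 2*(-11)) = -(-2/11 - 22) = -1*(-244/11) = 244/11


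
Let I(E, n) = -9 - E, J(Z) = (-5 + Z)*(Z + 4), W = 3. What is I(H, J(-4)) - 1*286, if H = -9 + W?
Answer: -289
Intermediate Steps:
H = -6 (H = -9 + 3 = -6)
J(Z) = (-5 + Z)*(4 + Z)
I(H, J(-4)) - 1*286 = (-9 - 1*(-6)) - 1*286 = (-9 + 6) - 286 = -3 - 286 = -289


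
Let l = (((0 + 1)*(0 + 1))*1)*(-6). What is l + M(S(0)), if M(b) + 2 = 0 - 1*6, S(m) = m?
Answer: -14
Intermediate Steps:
M(b) = -8 (M(b) = -2 + (0 - 1*6) = -2 + (0 - 6) = -2 - 6 = -8)
l = -6 (l = ((1*1)*1)*(-6) = (1*1)*(-6) = 1*(-6) = -6)
l + M(S(0)) = -6 - 8 = -14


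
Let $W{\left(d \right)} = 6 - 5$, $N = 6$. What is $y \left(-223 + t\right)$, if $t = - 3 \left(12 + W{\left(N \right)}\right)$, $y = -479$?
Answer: $125498$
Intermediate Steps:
$W{\left(d \right)} = 1$
$t = -39$ ($t = - 3 \left(12 + 1\right) = \left(-3\right) 13 = -39$)
$y \left(-223 + t\right) = - 479 \left(-223 - 39\right) = \left(-479\right) \left(-262\right) = 125498$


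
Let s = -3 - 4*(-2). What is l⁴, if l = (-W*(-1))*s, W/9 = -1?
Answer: 4100625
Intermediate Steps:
W = -9 (W = 9*(-1) = -9)
s = 5 (s = -3 + 8 = 5)
l = -45 (l = (-1*(-9)*(-1))*5 = (9*(-1))*5 = -9*5 = -45)
l⁴ = (-45)⁴ = 4100625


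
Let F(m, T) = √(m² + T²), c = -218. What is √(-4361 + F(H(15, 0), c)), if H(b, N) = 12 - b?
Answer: √(-4361 + √47533) ≈ 64.366*I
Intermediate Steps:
F(m, T) = √(T² + m²)
√(-4361 + F(H(15, 0), c)) = √(-4361 + √((-218)² + (12 - 1*15)²)) = √(-4361 + √(47524 + (12 - 15)²)) = √(-4361 + √(47524 + (-3)²)) = √(-4361 + √(47524 + 9)) = √(-4361 + √47533)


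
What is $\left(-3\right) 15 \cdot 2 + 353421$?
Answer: $353331$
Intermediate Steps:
$\left(-3\right) 15 \cdot 2 + 353421 = \left(-45\right) 2 + 353421 = -90 + 353421 = 353331$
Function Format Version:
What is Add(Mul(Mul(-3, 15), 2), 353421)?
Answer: 353331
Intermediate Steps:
Add(Mul(Mul(-3, 15), 2), 353421) = Add(Mul(-45, 2), 353421) = Add(-90, 353421) = 353331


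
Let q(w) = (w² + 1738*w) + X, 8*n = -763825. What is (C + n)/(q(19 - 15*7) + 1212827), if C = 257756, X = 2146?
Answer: 1298223/8583208 ≈ 0.15125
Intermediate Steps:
n = -763825/8 (n = (⅛)*(-763825) = -763825/8 ≈ -95478.)
q(w) = 2146 + w² + 1738*w (q(w) = (w² + 1738*w) + 2146 = 2146 + w² + 1738*w)
(C + n)/(q(19 - 15*7) + 1212827) = (257756 - 763825/8)/((2146 + (19 - 15*7)² + 1738*(19 - 15*7)) + 1212827) = 1298223/(8*((2146 + (19 - 105)² + 1738*(19 - 105)) + 1212827)) = 1298223/(8*((2146 + (-86)² + 1738*(-86)) + 1212827)) = 1298223/(8*((2146 + 7396 - 149468) + 1212827)) = 1298223/(8*(-139926 + 1212827)) = (1298223/8)/1072901 = (1298223/8)*(1/1072901) = 1298223/8583208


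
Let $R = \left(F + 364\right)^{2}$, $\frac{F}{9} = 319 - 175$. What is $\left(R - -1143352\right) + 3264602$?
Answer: $7163554$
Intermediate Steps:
$F = 1296$ ($F = 9 \left(319 - 175\right) = 9 \cdot 144 = 1296$)
$R = 2755600$ ($R = \left(1296 + 364\right)^{2} = 1660^{2} = 2755600$)
$\left(R - -1143352\right) + 3264602 = \left(2755600 - -1143352\right) + 3264602 = \left(2755600 + 1143352\right) + 3264602 = 3898952 + 3264602 = 7163554$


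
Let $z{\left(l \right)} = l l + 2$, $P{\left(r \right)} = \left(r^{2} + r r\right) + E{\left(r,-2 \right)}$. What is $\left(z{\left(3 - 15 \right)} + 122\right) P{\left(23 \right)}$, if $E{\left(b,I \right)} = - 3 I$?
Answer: $285152$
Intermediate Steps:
$P{\left(r \right)} = 6 + 2 r^{2}$ ($P{\left(r \right)} = \left(r^{2} + r r\right) - -6 = \left(r^{2} + r^{2}\right) + 6 = 2 r^{2} + 6 = 6 + 2 r^{2}$)
$z{\left(l \right)} = 2 + l^{2}$ ($z{\left(l \right)} = l^{2} + 2 = 2 + l^{2}$)
$\left(z{\left(3 - 15 \right)} + 122\right) P{\left(23 \right)} = \left(\left(2 + \left(3 - 15\right)^{2}\right) + 122\right) \left(6 + 2 \cdot 23^{2}\right) = \left(\left(2 + \left(-12\right)^{2}\right) + 122\right) \left(6 + 2 \cdot 529\right) = \left(\left(2 + 144\right) + 122\right) \left(6 + 1058\right) = \left(146 + 122\right) 1064 = 268 \cdot 1064 = 285152$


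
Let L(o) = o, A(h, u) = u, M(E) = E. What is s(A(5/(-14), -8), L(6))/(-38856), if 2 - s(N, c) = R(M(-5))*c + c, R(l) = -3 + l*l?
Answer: 17/4857 ≈ 0.0035001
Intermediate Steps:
R(l) = -3 + l²
s(N, c) = 2 - 23*c (s(N, c) = 2 - ((-3 + (-5)²)*c + c) = 2 - ((-3 + 25)*c + c) = 2 - (22*c + c) = 2 - 23*c)
s(A(5/(-14), -8), L(6))/(-38856) = (2 - 23*6)/(-38856) = (2 - 138)*(-1/38856) = -136*(-1/38856) = 17/4857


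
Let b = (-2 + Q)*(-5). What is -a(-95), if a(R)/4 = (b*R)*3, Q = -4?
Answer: 34200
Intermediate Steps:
b = 30 (b = (-2 - 4)*(-5) = -6*(-5) = 30)
a(R) = 360*R (a(R) = 4*((30*R)*3) = 4*(90*R) = 360*R)
-a(-95) = -360*(-95) = -1*(-34200) = 34200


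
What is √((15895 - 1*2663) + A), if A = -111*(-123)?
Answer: √26885 ≈ 163.97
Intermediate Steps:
A = 13653
√((15895 - 1*2663) + A) = √((15895 - 1*2663) + 13653) = √((15895 - 2663) + 13653) = √(13232 + 13653) = √26885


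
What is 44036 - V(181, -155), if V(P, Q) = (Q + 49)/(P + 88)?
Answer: 11845790/269 ≈ 44036.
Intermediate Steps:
V(P, Q) = (49 + Q)/(88 + P)
44036 - V(181, -155) = 44036 - (49 - 155)/(88 + 181) = 44036 - (-106)/269 = 44036 - 1*(-106/269) = 44036 + 106/269 = 11845790/269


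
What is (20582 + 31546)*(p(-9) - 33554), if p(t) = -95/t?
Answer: -1748552672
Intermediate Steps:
(20582 + 31546)*(p(-9) - 33554) = (20582 + 31546)*(-95/(-9) - 33554) = 52128*(-95*(-1/9) - 33554) = 52128*(95/9 - 33554) = 52128*(-301891/9) = -1748552672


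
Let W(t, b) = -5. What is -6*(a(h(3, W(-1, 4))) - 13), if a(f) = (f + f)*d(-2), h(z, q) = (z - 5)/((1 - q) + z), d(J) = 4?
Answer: 266/3 ≈ 88.667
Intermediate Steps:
h(z, q) = (-5 + z)/(1 + z - q)
a(f) = 8*f (a(f) = (f + f)*4 = (2*f)*4 = 8*f)
-6*(a(h(3, W(-1, 4))) - 13) = -6*(8*((-5 + 3)/(1 + 3 - 1*(-5))) - 13) = -6*(8*(-2/(1 + 3 + 5)) - 13) = -6*(8*(-2/9) - 13) = -6*(-16/9 - 13) = -6*(-133/9) = 266/3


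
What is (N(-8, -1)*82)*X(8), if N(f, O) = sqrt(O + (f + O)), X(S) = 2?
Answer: 164*I*sqrt(10) ≈ 518.61*I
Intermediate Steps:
N(f, O) = sqrt(f + 2*O) (N(f, O) = sqrt(O + (O + f)) = sqrt(f + 2*O))
(N(-8, -1)*82)*X(8) = (sqrt(-8 + 2*(-1))*82)*2 = (sqrt(-8 - 2)*82)*2 = (sqrt(-10)*82)*2 = ((I*sqrt(10))*82)*2 = (82*I*sqrt(10))*2 = 164*I*sqrt(10)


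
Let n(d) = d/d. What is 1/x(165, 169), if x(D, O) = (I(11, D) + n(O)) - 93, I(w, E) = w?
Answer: -1/81 ≈ -0.012346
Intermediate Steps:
n(d) = 1
x(D, O) = -81 (x(D, O) = (11 + 1) - 93 = 12 - 93 = -81)
1/x(165, 169) = 1/(-81) = -1/81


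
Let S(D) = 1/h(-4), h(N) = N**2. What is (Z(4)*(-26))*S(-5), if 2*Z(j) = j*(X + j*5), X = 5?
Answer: -325/4 ≈ -81.250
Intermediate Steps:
Z(j) = j*(5 + 5*j)/2 (Z(j) = (j*(5 + j*5))/2 = (j*(5 + 5*j))/2 = j*(5 + 5*j)/2)
S(D) = 1/16 (S(D) = 1/((-4)**2) = 1/16)
(Z(4)*(-26))*S(-5) = (((5/2)*4*(1 + 4))*(-26))*(1/16) = (((5/2)*4*5)*(-26))*(1/16) = (50*(-26))*(1/16) = -1300*1/16 = -325/4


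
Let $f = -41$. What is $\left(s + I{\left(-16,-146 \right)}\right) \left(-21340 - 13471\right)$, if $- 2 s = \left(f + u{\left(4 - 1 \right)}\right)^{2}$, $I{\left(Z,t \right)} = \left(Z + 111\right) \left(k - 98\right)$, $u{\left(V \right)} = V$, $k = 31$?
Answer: $246705557$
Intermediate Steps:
$I{\left(Z,t \right)} = -7437 - 67 Z$ ($I{\left(Z,t \right)} = \left(Z + 111\right) \left(31 - 98\right) = \left(111 + Z\right) \left(-67\right) = -7437 - 67 Z$)
$s = -722$ ($s = - \frac{\left(-41 + \left(4 - 1\right)\right)^{2}}{2} = - \frac{\left(-41 + 3\right)^{2}}{2} = - \frac{\left(-38\right)^{2}}{2} = \left(- \frac{1}{2}\right) 1444 = -722$)
$\left(s + I{\left(-16,-146 \right)}\right) \left(-21340 - 13471\right) = \left(-722 - 6365\right) \left(-21340 - 13471\right) = \left(-722 + \left(-7437 + 1072\right)\right) \left(-34811\right) = \left(-722 - 6365\right) \left(-34811\right) = \left(-7087\right) \left(-34811\right) = 246705557$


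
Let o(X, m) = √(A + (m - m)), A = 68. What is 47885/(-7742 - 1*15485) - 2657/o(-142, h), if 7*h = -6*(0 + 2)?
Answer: -47885/23227 - 2657*√17/34 ≈ -324.27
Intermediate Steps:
h = -12/7 (h = (-6*(0 + 2))/7 = (-6*2)/7 = (⅐)*(-12) = -12/7 ≈ -1.7143)
o(X, m) = 2*√17 (o(X, m) = √(68 + (m - m)) = √(68 + 0) = √68 = 2*√17)
47885/(-7742 - 1*15485) - 2657/o(-142, h) = 47885/(-7742 - 1*15485) - 2657*√17/34 = 47885/(-7742 - 15485) - 2657*√17/34 = 47885/(-23227) - 2657*√17/34 = 47885*(-1/23227) - 2657*√17/34 = -47885/23227 - 2657*√17/34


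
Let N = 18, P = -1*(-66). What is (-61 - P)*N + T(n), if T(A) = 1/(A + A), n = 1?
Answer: -4571/2 ≈ -2285.5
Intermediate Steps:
P = 66
T(A) = 1/(2*A)
(-61 - P)*N + T(n) = (-61 - 1*66)*18 + (½)/1 = (-61 - 66)*18 + (½)*1 = -127*18 + ½ = -2286 + ½ = -4571/2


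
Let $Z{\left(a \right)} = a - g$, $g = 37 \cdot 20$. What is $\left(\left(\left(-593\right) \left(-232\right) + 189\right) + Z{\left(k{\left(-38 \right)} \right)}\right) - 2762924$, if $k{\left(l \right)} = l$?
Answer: $-2625937$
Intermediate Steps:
$g = 740$
$Z{\left(a \right)} = -740 + a$ ($Z{\left(a \right)} = a - 740 = -740 + a$)
$\left(\left(\left(-593\right) \left(-232\right) + 189\right) + Z{\left(k{\left(-38 \right)} \right)}\right) - 2762924 = \left(\left(\left(-593\right) \left(-232\right) + 189\right) - 778\right) - 2762924 = \left(\left(137576 + 189\right) - 778\right) - 2762924 = \left(137765 - 778\right) - 2762924 = 136987 - 2762924 = -2625937$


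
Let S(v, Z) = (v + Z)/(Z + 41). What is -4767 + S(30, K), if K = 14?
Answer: -23831/5 ≈ -4766.2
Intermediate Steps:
S(v, Z) = (Z + v)/(41 + Z)
-4767 + S(30, K) = -4767 + (14 + 30)/(41 + 14) = -4767 + 44/55 = -4767 + (1/55)*44 = -4767 + ⅘ = -23831/5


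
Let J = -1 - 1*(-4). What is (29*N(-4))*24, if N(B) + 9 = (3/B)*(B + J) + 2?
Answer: -4350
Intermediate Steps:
J = 3 (J = -1 + 4 = 3)
N(B) = -7 + 3*(3 + B)/B (N(B) = -9 + ((3/B)*(B + 3) + 2) = -9 + ((3/B)*(3 + B) + 2) = -9 + (3*(3 + B)/B + 2) = -9 + (2 + 3*(3 + B)/B) = -7 + 3*(3 + B)/B)
(29*N(-4))*24 = (29*(-4 + 9/(-4)))*24 = (29*(-4 + 9*(-¼)))*24 = (29*(-4 - 9/4))*24 = (29*(-25/4))*24 = -725/4*24 = -4350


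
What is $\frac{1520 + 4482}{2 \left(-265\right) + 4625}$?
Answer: $\frac{6002}{4095} \approx 1.4657$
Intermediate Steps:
$\frac{1520 + 4482}{2 \left(-265\right) + 4625} = \frac{6002}{-530 + 4625} = \frac{6002}{4095}$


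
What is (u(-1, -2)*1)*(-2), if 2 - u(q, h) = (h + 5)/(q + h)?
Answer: -6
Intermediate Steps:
u(q, h) = 2 - (5 + h)/(h + q) (u(q, h) = 2 - (h + 5)/(q + h) = 2 - (5 + h)/(h + q))
(u(-1, -2)*1)*(-2) = (((-5 - 2 + 2*(-1))/(-2 - 1))*1)*(-2) = (((-5 - 2 - 2)/(-3))*1)*(-2) = (-⅓*(-9)*1)*(-2) = (3*1)*(-2) = 3*(-2) = -6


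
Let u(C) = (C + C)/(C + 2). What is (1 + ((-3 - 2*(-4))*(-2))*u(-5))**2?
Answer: 9409/9 ≈ 1045.4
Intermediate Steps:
u(C) = 2*C/(2 + C) (u(C) = (2*C)/(2 + C) = 2*C/(2 + C))
(1 + ((-3 - 2*(-4))*(-2))*u(-5))**2 = (1 + ((-3 - 2*(-4))*(-2))*(2*(-5)/(2 - 5)))**2 = (1 + ((-3 + 8)*(-2))*(2*(-5)/(-3)))**2 = (1 + (5*(-2))*(2*(-5)*(-1/3)))**2 = (1 - 10*10/3)**2 = (1 - 100/3)**2 = (-97/3)**2 = 9409/9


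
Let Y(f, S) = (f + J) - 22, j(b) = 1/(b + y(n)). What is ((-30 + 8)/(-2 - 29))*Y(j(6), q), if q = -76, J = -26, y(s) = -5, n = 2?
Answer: -1034/31 ≈ -33.355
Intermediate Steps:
j(b) = 1/(-5 + b) (j(b) = 1/(b - 5) = 1/(-5 + b))
Y(f, S) = -48 + f (Y(f, S) = (f - 26) - 22 = (-26 + f) - 22 = -48 + f)
((-30 + 8)/(-2 - 29))*Y(j(6), q) = ((-30 + 8)/(-2 - 29))*(-48 + 1/(-5 + 6)) = (-22/(-31))*(-48 + 1/1) = (-22*(-1/31))*(-48 + 1) = (22/31)*(-47) = -1034/31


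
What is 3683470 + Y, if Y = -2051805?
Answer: 1631665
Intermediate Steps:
3683470 + Y = 3683470 - 2051805 = 1631665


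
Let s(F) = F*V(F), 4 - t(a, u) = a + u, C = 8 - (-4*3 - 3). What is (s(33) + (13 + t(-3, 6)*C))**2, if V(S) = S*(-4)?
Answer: 18662400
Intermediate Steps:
C = 23 (C = 8 - (-12 - 3) = 8 - 1*(-15) = 8 + 15 = 23)
V(S) = -4*S
t(a, u) = 4 - a - u (t(a, u) = 4 - (a + u) = 4 + (-a - u) = 4 - a - u)
s(F) = -4*F**2 (s(F) = F*(-4*F) = -4*F**2)
(s(33) + (13 + t(-3, 6)*C))**2 = (-4*33**2 + (13 + (4 - 1*(-3) - 1*6)*23))**2 = (-4*1089 + (13 + (4 + 3 - 6)*23))**2 = (-4356 + (13 + 1*23))**2 = (-4356 + (13 + 23))**2 = (-4356 + 36)**2 = (-4320)**2 = 18662400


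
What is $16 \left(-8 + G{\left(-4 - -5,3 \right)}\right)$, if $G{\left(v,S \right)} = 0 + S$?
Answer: $-80$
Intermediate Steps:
$G{\left(v,S \right)} = S$
$16 \left(-8 + G{\left(-4 - -5,3 \right)}\right) = 16 \left(-8 + 3\right) = 16 \left(-5\right) = -80$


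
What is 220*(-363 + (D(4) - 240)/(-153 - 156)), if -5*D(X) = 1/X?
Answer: -24623929/309 ≈ -79689.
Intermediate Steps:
D(X) = -1/(5*X)
220*(-363 + (D(4) - 240)/(-153 - 156)) = 220*(-363 + (-1/5/4 - 240)/(-153 - 156)) = 220*(-363 + (-1/5*1/4 - 240)/(-309)) = 220*(-363 + (-1/20 - 240)*(-1/309)) = 220*(-363 - 4801/20*(-1/309)) = 220*(-363 + 4801/6180) = 220*(-2238539/6180) = -24623929/309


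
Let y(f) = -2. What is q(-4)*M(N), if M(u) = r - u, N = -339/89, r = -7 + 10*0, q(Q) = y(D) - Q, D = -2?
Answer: -568/89 ≈ -6.3820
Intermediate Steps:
q(Q) = -2 - Q
r = -7 (r = -7 + 0 = -7)
N = -339/89 (N = -339*1/89 = -339/89 ≈ -3.8090)
M(u) = -7 - u
q(-4)*M(N) = (-2 - 1*(-4))*(-7 - 1*(-339/89)) = (-2 + 4)*(-7 + 339/89) = 2*(-284/89) = -568/89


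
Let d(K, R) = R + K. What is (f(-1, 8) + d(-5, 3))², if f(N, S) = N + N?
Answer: 16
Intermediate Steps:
f(N, S) = 2*N
d(K, R) = K + R
(f(-1, 8) + d(-5, 3))² = (2*(-1) + (-5 + 3))² = (-2 - 2)² = (-4)² = 16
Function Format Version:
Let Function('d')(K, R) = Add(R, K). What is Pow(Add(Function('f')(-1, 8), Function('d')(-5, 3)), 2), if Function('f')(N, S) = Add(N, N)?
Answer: 16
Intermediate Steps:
Function('f')(N, S) = Mul(2, N)
Function('d')(K, R) = Add(K, R)
Pow(Add(Function('f')(-1, 8), Function('d')(-5, 3)), 2) = Pow(Add(Mul(2, -1), Add(-5, 3)), 2) = Pow(Add(-2, -2), 2) = Pow(-4, 2) = 16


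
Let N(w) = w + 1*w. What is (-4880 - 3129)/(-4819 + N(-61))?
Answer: 8009/4941 ≈ 1.6209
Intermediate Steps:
N(w) = 2*w (N(w) = w + w = 2*w)
(-4880 - 3129)/(-4819 + N(-61)) = (-4880 - 3129)/(-4819 + 2*(-61)) = -8009/(-4819 - 122) = -8009/(-4941) = -8009*(-1/4941) = 8009/4941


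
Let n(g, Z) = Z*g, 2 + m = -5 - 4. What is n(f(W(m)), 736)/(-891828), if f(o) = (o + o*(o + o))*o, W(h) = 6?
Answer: -9568/24773 ≈ -0.38623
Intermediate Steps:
m = -11 (m = -2 + (-5 - 4) = -2 - 9 = -11)
f(o) = o*(o + 2*o²) (f(o) = (o + o*(2*o))*o = (o + 2*o²)*o = o*(o + 2*o²))
n(f(W(m)), 736)/(-891828) = (736*(6²*(1 + 2*6)))/(-891828) = (736*(36*(1 + 12)))*(-1/891828) = (736*(36*13))*(-1/891828) = (736*468)*(-1/891828) = 344448*(-1/891828) = -9568/24773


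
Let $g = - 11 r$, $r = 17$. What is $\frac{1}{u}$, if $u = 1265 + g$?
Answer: $\frac{1}{1078} \approx 0.00092764$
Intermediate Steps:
$g = -187$ ($g = \left(-11\right) 17 = -187$)
$u = 1078$ ($u = 1265 - 187 = 1078$)
$\frac{1}{u} = \frac{1}{1078}$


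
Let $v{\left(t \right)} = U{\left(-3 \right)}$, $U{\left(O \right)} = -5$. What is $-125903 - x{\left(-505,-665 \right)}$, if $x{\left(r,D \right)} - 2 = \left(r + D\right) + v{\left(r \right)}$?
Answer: $-124730$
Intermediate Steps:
$v{\left(t \right)} = -5$
$x{\left(r,D \right)} = -3 + D + r$ ($x{\left(r,D \right)} = 2 - \left(5 - D - r\right) = 2 + \left(-5 + D + r\right) = -3 + D + r$)
$-125903 - x{\left(-505,-665 \right)} = -125903 - \left(-3 - 665 - 505\right) = -125903 - -1173 = -125903 + 1173 = -124730$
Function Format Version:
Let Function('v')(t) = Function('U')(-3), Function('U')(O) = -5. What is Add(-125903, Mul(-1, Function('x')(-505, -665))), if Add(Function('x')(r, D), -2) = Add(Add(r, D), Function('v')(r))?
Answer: -124730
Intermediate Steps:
Function('v')(t) = -5
Function('x')(r, D) = Add(-3, D, r) (Function('x')(r, D) = Add(2, Add(Add(r, D), -5)) = Add(2, Add(Add(D, r), -5)) = Add(2, Add(-5, D, r)) = Add(-3, D, r))
Add(-125903, Mul(-1, Function('x')(-505, -665))) = Add(-125903, Mul(-1, Add(-3, -665, -505))) = Add(-125903, Mul(-1, -1173)) = Add(-125903, 1173) = -124730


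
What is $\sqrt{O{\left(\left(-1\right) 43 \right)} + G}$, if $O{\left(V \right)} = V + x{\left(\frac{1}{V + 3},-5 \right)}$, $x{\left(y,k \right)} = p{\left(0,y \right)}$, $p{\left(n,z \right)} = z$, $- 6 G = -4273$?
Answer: $\frac{\sqrt{2408910}}{60} \approx 25.868$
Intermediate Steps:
$G = \frac{4273}{6}$ ($G = \left(- \frac{1}{6}\right) \left(-4273\right) = \frac{4273}{6} \approx 712.17$)
$x{\left(y,k \right)} = y$
$O{\left(V \right)} = V + \frac{1}{3 + V}$ ($O{\left(V \right)} = V + \frac{1}{V + 3} = V + \frac{1}{3 + V}$)
$\sqrt{O{\left(\left(-1\right) 43 \right)} + G} = \sqrt{\frac{1 + \left(-1\right) 43 \left(3 - 43\right)}{3 - 43} + \frac{4273}{6}} = \sqrt{\frac{1 - 43 \left(3 - 43\right)}{3 - 43} + \frac{4273}{6}} = \sqrt{\frac{1 - -1720}{-40} + \frac{4273}{6}} = \sqrt{- \frac{1 + 1720}{40} + \frac{4273}{6}} = \sqrt{\left(- \frac{1}{40}\right) 1721 + \frac{4273}{6}} = \sqrt{- \frac{1721}{40} + \frac{4273}{6}} = \sqrt{\frac{80297}{120}} = \frac{\sqrt{2408910}}{60}$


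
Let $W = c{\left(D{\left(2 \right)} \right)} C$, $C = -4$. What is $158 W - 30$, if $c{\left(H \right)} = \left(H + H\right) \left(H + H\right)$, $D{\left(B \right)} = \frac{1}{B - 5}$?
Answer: $- \frac{2798}{9} \approx -310.89$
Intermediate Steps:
$D{\left(B \right)} = \frac{1}{-5 + B}$
$c{\left(H \right)} = 4 H^{2}$ ($c{\left(H \right)} = 2 H 2 H = 4 H^{2}$)
$W = - \frac{16}{9}$ ($W = 4 \left(\frac{1}{-5 + 2}\right)^{2} \left(-4\right) = 4 \left(\frac{1}{-3}\right)^{2} \left(-4\right) = 4 \left(- \frac{1}{3}\right)^{2} \left(-4\right) = 4 \cdot \frac{1}{9} \left(-4\right) = \frac{4}{9} \left(-4\right) = - \frac{16}{9} \approx -1.7778$)
$158 W - 30 = 158 \left(- \frac{16}{9}\right) - 30 = - \frac{2528}{9} - 30 = - \frac{2798}{9}$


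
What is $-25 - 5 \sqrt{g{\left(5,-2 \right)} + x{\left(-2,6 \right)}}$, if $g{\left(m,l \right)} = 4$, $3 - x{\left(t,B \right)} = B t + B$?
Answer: $-25 - 5 \sqrt{13} \approx -43.028$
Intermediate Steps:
$x{\left(t,B \right)} = 3 - B - B t$ ($x{\left(t,B \right)} = 3 - \left(B t + B\right) = 3 - \left(B + B t\right) = 3 - B - B t$)
$-25 - 5 \sqrt{g{\left(5,-2 \right)} + x{\left(-2,6 \right)}} = -25 - 5 \sqrt{4 - \left(3 - 12\right)} = -25 - 5 \sqrt{4 + \left(3 - 6 + 12\right)} = -25 - 5 \sqrt{4 + 9} = -25 - 5 \sqrt{13}$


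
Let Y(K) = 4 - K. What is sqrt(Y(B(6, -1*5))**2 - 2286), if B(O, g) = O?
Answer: I*sqrt(2282) ≈ 47.77*I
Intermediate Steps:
sqrt(Y(B(6, -1*5))**2 - 2286) = sqrt((4 - 1*6)**2 - 2286) = sqrt((4 - 6)**2 - 2286) = sqrt((-2)**2 - 2286) = sqrt(4 - 2286) = sqrt(-2282) = I*sqrt(2282)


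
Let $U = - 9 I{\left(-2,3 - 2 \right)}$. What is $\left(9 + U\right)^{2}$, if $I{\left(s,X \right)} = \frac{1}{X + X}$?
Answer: $\frac{81}{4} \approx 20.25$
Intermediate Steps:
$I{\left(s,X \right)} = \frac{1}{2 X}$
$U = - \frac{9}{2}$ ($U = - 9 \frac{1}{2 \left(3 - 2\right)} = - 9 \frac{1}{2 \cdot 1} = - 9 \cdot \frac{1}{2} \cdot 1 = \left(-9\right) \frac{1}{2} = - \frac{9}{2} \approx -4.5$)
$\left(9 + U\right)^{2} = \left(9 - \frac{9}{2}\right)^{2} = \left(\frac{9}{2}\right)^{2} = \frac{81}{4}$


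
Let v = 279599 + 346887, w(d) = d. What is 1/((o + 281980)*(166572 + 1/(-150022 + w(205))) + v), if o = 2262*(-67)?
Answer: 149817/3254916075422660 ≈ 4.6028e-11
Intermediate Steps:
o = -151554
v = 626486
1/((o + 281980)*(166572 + 1/(-150022 + w(205))) + v) = 1/((-151554 + 281980)*(166572 + 1/(-150022 + 205)) + 626486) = 1/(130426*(166572 + 1/(-149817)) + 626486) = 1/(130426*(166572 - 1/149817) + 626486) = 1/(130426*(24955317323/149817) + 626486) = 1/(3254822217169598/149817 + 626486) = 1/(3254916075422660/149817) = 149817/3254916075422660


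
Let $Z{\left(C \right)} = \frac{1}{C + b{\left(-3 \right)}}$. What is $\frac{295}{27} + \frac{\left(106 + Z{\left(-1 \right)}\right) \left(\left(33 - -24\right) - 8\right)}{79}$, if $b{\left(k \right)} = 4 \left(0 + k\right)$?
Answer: $\frac{2124736}{27729} \approx 76.625$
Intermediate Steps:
$b{\left(k \right)} = 4 k$
$Z{\left(C \right)} = \frac{1}{-12 + C}$ ($Z{\left(C \right)} = \frac{1}{C + 4 \left(-3\right)} = \frac{1}{C - 12} = \frac{1}{-12 + C}$)
$\frac{295}{27} + \frac{\left(106 + Z{\left(-1 \right)}\right) \left(\left(33 - -24\right) - 8\right)}{79} = \frac{295}{27} + \frac{\left(106 + \frac{1}{-12 - 1}\right) \left(\left(33 - -24\right) - 8\right)}{79} = 295 \cdot \frac{1}{27} + \left(106 + \frac{1}{-13}\right) \left(\left(33 + 24\right) - 8\right) \frac{1}{79} = \frac{295}{27} + \left(106 - \frac{1}{13}\right) \left(57 - 8\right) \frac{1}{79} = \frac{295}{27} + \frac{1377}{13} \cdot 49 \cdot \frac{1}{79} = \frac{295}{27} + \frac{67473}{13} \cdot \frac{1}{79} = \frac{295}{27} + \frac{67473}{1027} = \frac{2124736}{27729}$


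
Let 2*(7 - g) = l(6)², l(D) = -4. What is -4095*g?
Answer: 4095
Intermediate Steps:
g = -1 (g = 7 - ½*(-4)² = 7 - ½*16 = 7 - 8 = -1)
-4095*g = -4095*(-1) = 4095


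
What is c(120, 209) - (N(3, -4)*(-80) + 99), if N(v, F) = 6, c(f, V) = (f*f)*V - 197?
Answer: 3009784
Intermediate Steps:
c(f, V) = -197 + V*f² (c(f, V) = f²*V - 197 = V*f² - 197 = -197 + V*f²)
c(120, 209) - (N(3, -4)*(-80) + 99) = (-197 + 209*120²) - (6*(-80) + 99) = (-197 + 209*14400) - (-480 + 99) = (-197 + 3009600) - 1*(-381) = 3009403 + 381 = 3009784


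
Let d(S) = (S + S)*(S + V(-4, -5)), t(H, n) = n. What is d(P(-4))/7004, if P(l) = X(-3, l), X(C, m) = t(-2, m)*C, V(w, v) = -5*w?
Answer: 192/1751 ≈ 0.10965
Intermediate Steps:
X(C, m) = C*m (X(C, m) = m*C = C*m)
P(l) = -3*l
d(S) = 2*S*(20 + S) (d(S) = (S + S)*(S - 5*(-4)) = (2*S)*(S + 20) = (2*S)*(20 + S) = 2*S*(20 + S))
d(P(-4))/7004 = (2*(-3*(-4))*(20 - 3*(-4)))/7004 = (2*12*(20 + 12))*(1/7004) = (2*12*32)*(1/7004) = 768*(1/7004) = 192/1751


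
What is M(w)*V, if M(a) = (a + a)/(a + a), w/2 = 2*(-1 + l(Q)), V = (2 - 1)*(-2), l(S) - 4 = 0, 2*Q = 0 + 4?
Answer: -2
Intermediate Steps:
Q = 2 (Q = (0 + 4)/2 = (½)*4 = 2)
l(S) = 4 (l(S) = 4 + 0 = 4)
V = -2 (V = 1*(-2) = -2)
w = 12 (w = 2*(2*(-1 + 4)) = 2*(2*3) = 2*6 = 12)
M(a) = 1 (M(a) = (2*a)/((2*a)) = (2*a)*(1/(2*a)) = 1)
M(w)*V = 1*(-2) = -2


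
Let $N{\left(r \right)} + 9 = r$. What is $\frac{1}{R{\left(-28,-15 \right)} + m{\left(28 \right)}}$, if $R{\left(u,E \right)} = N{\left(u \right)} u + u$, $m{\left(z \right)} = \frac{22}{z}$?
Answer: $\frac{14}{14123} \approx 0.00099129$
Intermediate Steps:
$N{\left(r \right)} = -9 + r$
$R{\left(u,E \right)} = u + u \left(-9 + u\right)$ ($R{\left(u,E \right)} = \left(-9 + u\right) u + u = u \left(-9 + u\right) + u = u + u \left(-9 + u\right)$)
$\frac{1}{R{\left(-28,-15 \right)} + m{\left(28 \right)}} = \frac{1}{- 28 \left(-8 - 28\right) + \frac{22}{28}} = \frac{1}{\left(-28\right) \left(-36\right) + 22 \cdot \frac{1}{28}} = \frac{1}{1008 + \frac{11}{14}} = \frac{1}{\frac{14123}{14}} = \frac{14}{14123}$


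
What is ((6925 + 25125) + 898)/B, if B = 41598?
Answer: 16474/20799 ≈ 0.79206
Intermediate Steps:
((6925 + 25125) + 898)/B = ((6925 + 25125) + 898)/41598 = (32050 + 898)*(1/41598) = 32948*(1/41598) = 16474/20799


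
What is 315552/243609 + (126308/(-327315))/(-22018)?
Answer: 379026293562902/292607770034505 ≈ 1.2953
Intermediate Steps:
315552/243609 + (126308/(-327315))/(-22018) = 315552*(1/243609) + (126308*(-1/327315))*(-1/22018) = 105184/81203 - 126308/327315*(-1/22018) = 105184/81203 + 63154/3603410835 = 379026293562902/292607770034505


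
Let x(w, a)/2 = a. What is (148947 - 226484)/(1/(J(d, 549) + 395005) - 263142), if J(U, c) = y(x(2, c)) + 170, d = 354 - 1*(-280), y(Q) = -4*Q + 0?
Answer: 30300141471/102831420185 ≈ 0.29466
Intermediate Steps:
x(w, a) = 2*a
y(Q) = -4*Q
d = 634 (d = 354 + 280 = 634)
J(U, c) = 170 - 8*c (J(U, c) = -8*c + 170 = 170 - 8*c)
(148947 - 226484)/(1/(J(d, 549) + 395005) - 263142) = (148947 - 226484)/(1/((170 - 8*549) + 395005) - 263142) = -77537/(1/((170 - 4392) + 395005) - 263142) = -77537/(1/(-4222 + 395005) - 263142) = -77537/(1/390783 - 263142) = -77537/(-102831420185/390783) = -77537*(-390783/102831420185) = 30300141471/102831420185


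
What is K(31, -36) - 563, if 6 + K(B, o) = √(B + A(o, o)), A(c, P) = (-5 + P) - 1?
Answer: -569 + I*√11 ≈ -569.0 + 3.3166*I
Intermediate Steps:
A(c, P) = -6 + P
K(B, o) = -6 + √(-6 + B + o) (K(B, o) = -6 + √(B + (-6 + o)) = -6 + √(-6 + B + o))
K(31, -36) - 563 = (-6 + √(-6 + 31 - 36)) - 563 = (-6 + √(-11)) - 563 = (-6 + I*√11) - 563 = -569 + I*√11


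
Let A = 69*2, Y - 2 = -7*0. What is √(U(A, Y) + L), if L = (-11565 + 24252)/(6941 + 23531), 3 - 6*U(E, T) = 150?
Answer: I*√5590674986/15236 ≈ 4.9075*I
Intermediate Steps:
Y = 2 (Y = 2 - 7*0 = 2 + 0 = 2)
A = 138
U(E, T) = -49/2 (U(E, T) = ½ - ⅙*150 = ½ - 25 = -49/2)
L = 12687/30472 ≈ 0.41635
√(U(A, Y) + L) = √(-49/2 + 12687/30472) = √(-733877/30472) = I*√5590674986/15236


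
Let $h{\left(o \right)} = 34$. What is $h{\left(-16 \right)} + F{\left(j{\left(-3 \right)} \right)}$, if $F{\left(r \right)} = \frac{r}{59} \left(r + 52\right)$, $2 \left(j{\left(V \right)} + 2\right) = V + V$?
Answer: $\frac{1771}{59} \approx 30.017$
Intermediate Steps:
$j{\left(V \right)} = -2 + V$ ($j{\left(V \right)} = -2 + \frac{V + V}{2} = -2 + \frac{2 V}{2} = -2 + V$)
$F{\left(r \right)} = \frac{r \left(52 + r\right)}{59}$ ($F{\left(r \right)} = r \frac{1}{59} \left(52 + r\right) = \frac{r}{59} \left(52 + r\right) = \frac{r \left(52 + r\right)}{59}$)
$h{\left(-16 \right)} + F{\left(j{\left(-3 \right)} \right)} = 34 + \frac{\left(-2 - 3\right) \left(52 - 5\right)}{59} = 34 + \frac{1}{59} \left(-5\right) \left(52 - 5\right) = 34 + \frac{1}{59} \left(-5\right) 47 = 34 - \frac{235}{59} = \frac{1771}{59}$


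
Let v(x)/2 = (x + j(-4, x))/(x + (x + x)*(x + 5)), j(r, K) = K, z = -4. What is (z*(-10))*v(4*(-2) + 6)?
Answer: 160/7 ≈ 22.857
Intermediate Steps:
v(x) = 4*x/(x + 2*x*(5 + x)) (v(x) = 2*((x + x)/(x + (x + x)*(x + 5))) = 2*((2*x)/(x + (2*x)*(5 + x))) = 2*((2*x)/(x + 2*x*(5 + x))) = 2*(2*x/(x + 2*x*(5 + x))) = 4*x/(x + 2*x*(5 + x)))
(z*(-10))*v(4*(-2) + 6) = (-4*(-10))*(4/(11 + 2*(4*(-2) + 6))) = 40*(4/(11 + 2*(-8 + 6))) = 40*(4/(11 + 2*(-2))) = 40*(4/(11 - 4)) = 40*(4/7) = 160/7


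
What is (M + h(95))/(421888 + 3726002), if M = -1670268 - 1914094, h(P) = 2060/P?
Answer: -11350411/13134985 ≈ -0.86414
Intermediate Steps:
M = -3584362
(M + h(95))/(421888 + 3726002) = (-3584362 + 2060/95)/(421888 + 3726002) = (-3584362 + 2060*(1/95))/4147890 = (-3584362 + 412/19)*(1/4147890) = -68102466/19*1/4147890 = -11350411/13134985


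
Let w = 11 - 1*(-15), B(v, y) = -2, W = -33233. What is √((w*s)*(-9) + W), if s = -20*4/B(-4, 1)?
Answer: I*√42593 ≈ 206.38*I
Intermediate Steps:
w = 26 (w = 11 + 15 = 26)
s = 40 (s = -20/((-2/4)) = -20/((-2*¼)) = -20/(-½) = -20*(-2) = 40)
√((w*s)*(-9) + W) = √((26*40)*(-9) - 33233) = √(1040*(-9) - 33233) = √(-9360 - 33233) = √(-42593) = I*√42593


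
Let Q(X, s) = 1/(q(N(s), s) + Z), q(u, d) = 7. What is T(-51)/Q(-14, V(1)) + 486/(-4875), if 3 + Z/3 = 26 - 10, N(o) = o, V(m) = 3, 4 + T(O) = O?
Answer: -4111412/1625 ≈ -2530.1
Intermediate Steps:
T(O) = -4 + O
Z = 39 (Z = -9 + 3*(26 - 10) = -9 + 3*16 = -9 + 48 = 39)
Q(X, s) = 1/46 (Q(X, s) = 1/(7 + 39) = 1/46)
T(-51)/Q(-14, V(1)) + 486/(-4875) = (-4 - 51)/(1/46) + 486/(-4875) = -55*46 + 486*(-1/4875) = -2530 - 162/1625 = -4111412/1625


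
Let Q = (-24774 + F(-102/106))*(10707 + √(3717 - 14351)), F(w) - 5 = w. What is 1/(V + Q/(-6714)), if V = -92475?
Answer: -1676927993745087/88837597913330232353 - 116788056084*I*√10634/88837597913330232353 ≈ -1.8876e-5 - 1.3557e-7*I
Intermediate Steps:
F(w) = 5 + w
Q = -14056235256/53 - 1312808*I*√10634/53 (Q = (-24774 + (5 - 102/106))*(10707 + √(3717 - 14351)) = (-24774 + (5 - 102*1/106))*(10707 + √(-10634)) = (-24774 + (5 - 51/53))*(10707 + I*√10634) = (-24774 + 214/53)*(10707 + I*√10634) = -1312808*(10707 + I*√10634)/53 = -14056235256/53 - 1312808*I*√10634/53 ≈ -2.6521e+8 - 2.5543e+6*I)
1/(V + Q/(-6714)) = 1/(-92475 + (-14056235256/53 - 1312808*I*√10634/53)/(-6714)) = 1/(-92475 + (-14056235256/53 - 1312808*I*√10634/53)*(-1/6714)) = 1/(-92475 + (2342705876/59307 + 656404*I*√10634/177921)) = 1/(-3141708949/59307 + 656404*I*√10634/177921)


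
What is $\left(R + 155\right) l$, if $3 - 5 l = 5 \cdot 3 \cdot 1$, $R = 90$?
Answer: $-588$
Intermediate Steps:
$l = - \frac{12}{5}$ ($l = \frac{3}{5} - \frac{5 \cdot 3 \cdot 1}{5} = \frac{3}{5} - \frac{15 \cdot 1}{5} = \frac{3}{5} - 3 = - \frac{12}{5} \approx -2.4$)
$\left(R + 155\right) l = \left(90 + 155\right) \left(- \frac{12}{5}\right) = 245 \left(- \frac{12}{5}\right) = -588$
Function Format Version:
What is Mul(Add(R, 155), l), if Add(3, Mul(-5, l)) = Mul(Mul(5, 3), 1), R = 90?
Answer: -588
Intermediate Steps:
l = Rational(-12, 5) (l = Add(Rational(3, 5), Mul(Rational(-1, 5), Mul(Mul(5, 3), 1))) = Add(Rational(3, 5), Mul(Rational(-1, 5), Mul(15, 1))) = Add(Rational(3, 5), Mul(Rational(-1, 5), 15)) = Add(Rational(3, 5), -3) = Rational(-12, 5) ≈ -2.4000)
Mul(Add(R, 155), l) = Mul(Add(90, 155), Rational(-12, 5)) = Mul(245, Rational(-12, 5)) = -588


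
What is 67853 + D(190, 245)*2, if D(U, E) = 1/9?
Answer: 610679/9 ≈ 67853.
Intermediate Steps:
D(U, E) = 1/9
67853 + D(190, 245)*2 = 67853 + (1/9)*2 = 67853 + 2/9 = 610679/9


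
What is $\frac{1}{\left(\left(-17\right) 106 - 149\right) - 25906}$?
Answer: $- \frac{1}{27857} \approx -3.5898 \cdot 10^{-5}$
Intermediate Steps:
$\frac{1}{\left(\left(-17\right) 106 - 149\right) - 25906} = \frac{1}{\left(-1802 - 149\right) - 25906} = \frac{1}{-1951 - 25906} = \frac{1}{-27857} = - \frac{1}{27857}$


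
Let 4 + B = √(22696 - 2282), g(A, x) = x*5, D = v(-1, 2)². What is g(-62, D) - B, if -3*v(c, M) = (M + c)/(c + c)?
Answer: 149/36 - √20414 ≈ -138.74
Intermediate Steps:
v(c, M) = -(M + c)/(6*c) (v(c, M) = -(M + c)/(3*(c + c)) = -(M + c)/(3*(2*c)) = -(M + c)*1/(2*c)/3 = -(M + c)/(6*c))
D = 1/36 (D = ((⅙)*(-1*2 - 1*(-1))/(-1))² = ((⅙)*(-1)*(-2 + 1))² = ((⅙)*(-1)*(-1))² = (⅙)² = 1/36 ≈ 0.027778)
g(A, x) = 5*x
B = -4 + √20414 (B = -4 + √(22696 - 2282) = -4 + √20414 ≈ 138.88)
g(-62, D) - B = 5*(1/36) - (-4 + √20414) = 5/36 + (4 - √20414) = 149/36 - √20414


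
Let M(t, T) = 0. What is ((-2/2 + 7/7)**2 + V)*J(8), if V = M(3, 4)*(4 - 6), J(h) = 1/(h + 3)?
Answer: 0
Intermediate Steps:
J(h) = 1/(3 + h)
V = 0 (V = 0*(4 - 6) = 0*(-2) = 0)
((-2/2 + 7/7)**2 + V)*J(8) = ((-2/2 + 7/7)**2 + 0)/(3 + 8) = ((-2*1/2 + 7*(1/7))**2 + 0)/11 = ((-1 + 1)**2 + 0)*(1/11) = (0**2 + 0)*(1/11) = (0 + 0)*(1/11) = 0*(1/11) = 0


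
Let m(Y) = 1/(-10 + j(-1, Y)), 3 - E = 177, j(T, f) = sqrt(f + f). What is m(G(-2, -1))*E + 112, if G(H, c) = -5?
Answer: 1406/11 + 87*I*sqrt(10)/55 ≈ 127.82 + 5.0022*I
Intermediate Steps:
j(T, f) = sqrt(2)*sqrt(f) (j(T, f) = sqrt(2*f) = sqrt(2)*sqrt(f))
E = -174 (E = 3 - 1*177 = 3 - 177 = -174)
m(Y) = 1/(-10 + sqrt(2)*sqrt(Y))
m(G(-2, -1))*E + 112 = -174/(-10 + sqrt(2)*sqrt(-5)) + 112 = -174/(-10 + sqrt(2)*(I*sqrt(5))) + 112 = -174/(-10 + I*sqrt(10)) + 112 = 112 - 174/(-10 + I*sqrt(10))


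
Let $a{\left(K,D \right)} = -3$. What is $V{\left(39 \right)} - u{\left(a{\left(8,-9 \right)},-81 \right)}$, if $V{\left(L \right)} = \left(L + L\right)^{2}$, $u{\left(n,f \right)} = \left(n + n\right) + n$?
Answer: $6093$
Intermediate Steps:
$u{\left(n,f \right)} = 3 n$ ($u{\left(n,f \right)} = 2 n + n = 3 n$)
$V{\left(L \right)} = 4 L^{2}$ ($V{\left(L \right)} = \left(2 L\right)^{2} = 4 L^{2}$)
$V{\left(39 \right)} - u{\left(a{\left(8,-9 \right)},-81 \right)} = 4 \cdot 39^{2} - 3 \left(-3\right) = 4 \cdot 1521 - -9 = 6084 + 9 = 6093$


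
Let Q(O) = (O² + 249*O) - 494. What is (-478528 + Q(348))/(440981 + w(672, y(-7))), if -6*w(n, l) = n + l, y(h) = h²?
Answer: -1627596/2645165 ≈ -0.61531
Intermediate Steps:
Q(O) = -494 + O² + 249*O
w(n, l) = -l/6 - n/6 (w(n, l) = -(n + l)/6 = -(l + n)/6 = -l/6 - n/6)
(-478528 + Q(348))/(440981 + w(672, y(-7))) = (-478528 + (-494 + 348² + 249*348))/(440981 + (-⅙*(-7)² - ⅙*672)) = (-478528 + (-494 + 121104 + 86652))/(440981 + (-⅙*49 - 112)) = (-478528 + 207262)/(440981 + (-49/6 - 112)) = -271266/(440981 - 721/6) = -271266/2645165/6 = -271266*6/2645165 = -1627596/2645165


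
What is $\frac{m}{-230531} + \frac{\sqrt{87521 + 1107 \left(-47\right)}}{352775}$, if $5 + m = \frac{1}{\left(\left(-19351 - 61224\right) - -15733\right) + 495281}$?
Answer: $\frac{2152194}{99229533109} + \frac{2 \sqrt{8873}}{352775} \approx 0.00055572$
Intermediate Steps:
$m = - \frac{2152194}{430439}$ ($m = -5 + \frac{1}{\left(\left(-19351 - 61224\right) - -15733\right) + 495281} = -5 + \frac{1}{\left(\left(-19351 - 61224\right) + 15733\right) + 495281} = -5 + \frac{1}{\left(-80575 + 15733\right) + 495281} = -5 + \frac{1}{-64842 + 495281} = -5 + \frac{1}{430439} = - \frac{2152194}{430439} \approx -5.0$)
$\frac{m}{-230531} + \frac{\sqrt{87521 + 1107 \left(-47\right)}}{352775} = - \frac{2152194}{430439 \left(-230531\right)} + \frac{\sqrt{87521 + 1107 \left(-47\right)}}{352775} = \left(- \frac{2152194}{430439}\right) \left(- \frac{1}{230531}\right) + \sqrt{87521 - 52029} \cdot \frac{1}{352775} = \frac{2152194}{99229533109} + \sqrt{35492} \cdot \frac{1}{352775} = \frac{2152194}{99229533109} + 2 \sqrt{8873} \cdot \frac{1}{352775} = \frac{2152194}{99229533109} + \frac{2 \sqrt{8873}}{352775}$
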